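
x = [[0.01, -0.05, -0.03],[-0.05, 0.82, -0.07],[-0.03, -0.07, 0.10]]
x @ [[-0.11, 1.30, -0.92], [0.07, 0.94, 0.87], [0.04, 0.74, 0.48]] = [[-0.01, -0.06, -0.07],[0.06, 0.65, 0.73],[0.0, -0.03, 0.01]]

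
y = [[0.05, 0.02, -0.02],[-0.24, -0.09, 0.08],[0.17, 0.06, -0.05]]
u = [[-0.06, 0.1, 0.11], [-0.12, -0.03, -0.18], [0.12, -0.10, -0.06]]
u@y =[[-0.01, -0.0, 0.0], [-0.03, -0.01, 0.01], [0.02, 0.01, -0.01]]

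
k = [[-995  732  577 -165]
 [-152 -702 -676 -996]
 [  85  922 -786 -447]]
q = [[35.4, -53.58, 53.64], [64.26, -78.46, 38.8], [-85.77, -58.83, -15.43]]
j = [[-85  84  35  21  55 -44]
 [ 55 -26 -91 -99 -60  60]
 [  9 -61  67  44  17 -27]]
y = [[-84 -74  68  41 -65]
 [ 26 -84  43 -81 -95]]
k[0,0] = -995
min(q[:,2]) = -15.43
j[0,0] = -85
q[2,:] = [-85.77, -58.83, -15.43]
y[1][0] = 26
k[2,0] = 85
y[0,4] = -65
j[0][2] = 35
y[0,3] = 41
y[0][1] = -74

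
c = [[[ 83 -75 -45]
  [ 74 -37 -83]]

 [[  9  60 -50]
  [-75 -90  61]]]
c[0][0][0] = 83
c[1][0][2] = -50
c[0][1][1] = -37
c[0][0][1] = -75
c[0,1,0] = 74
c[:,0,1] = [-75, 60]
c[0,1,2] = -83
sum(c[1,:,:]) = -85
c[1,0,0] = 9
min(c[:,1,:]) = -90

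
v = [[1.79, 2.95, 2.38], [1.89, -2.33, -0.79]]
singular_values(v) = [4.5, 2.63]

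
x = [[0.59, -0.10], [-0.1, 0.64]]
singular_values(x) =[0.72, 0.51]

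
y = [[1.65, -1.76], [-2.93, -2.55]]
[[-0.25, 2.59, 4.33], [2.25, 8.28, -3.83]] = y @ [[-0.49, -0.85, 1.9], [-0.32, -2.27, -0.68]]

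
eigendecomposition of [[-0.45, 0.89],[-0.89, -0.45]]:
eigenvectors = [[0.71+0.00j, (0.71-0j)], [0.71j, -0.71j]]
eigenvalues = [(-0.45+0.89j), (-0.45-0.89j)]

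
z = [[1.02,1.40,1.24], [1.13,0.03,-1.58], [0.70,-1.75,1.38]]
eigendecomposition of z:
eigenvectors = [[0.53, -0.90, 0.35], [-0.70, -0.26, -0.39], [-0.48, -0.34, 0.85]]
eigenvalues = [-1.93, 1.89, 2.47]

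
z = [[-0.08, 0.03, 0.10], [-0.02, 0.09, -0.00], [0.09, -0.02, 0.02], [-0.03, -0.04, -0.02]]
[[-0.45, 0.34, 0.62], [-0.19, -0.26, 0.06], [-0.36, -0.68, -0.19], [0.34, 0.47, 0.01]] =z @ [[-3.25, -8.18, -2.99], [-2.82, -4.66, 0.03], [-6.26, -1.75, 3.77]]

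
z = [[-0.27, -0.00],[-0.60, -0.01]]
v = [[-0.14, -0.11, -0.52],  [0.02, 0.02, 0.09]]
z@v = [[0.04, 0.03, 0.14], [0.08, 0.07, 0.31]]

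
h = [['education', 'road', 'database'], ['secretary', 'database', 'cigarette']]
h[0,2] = 'database'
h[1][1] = 'database'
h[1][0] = 'secretary'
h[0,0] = 'education'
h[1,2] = 'cigarette'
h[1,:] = ['secretary', 'database', 'cigarette']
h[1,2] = 'cigarette'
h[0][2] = 'database'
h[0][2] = 'database'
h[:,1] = ['road', 'database']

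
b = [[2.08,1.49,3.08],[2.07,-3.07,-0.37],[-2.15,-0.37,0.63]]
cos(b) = [[-1.88, -0.45, -5.80],[-1.5, -1.37, -2.33],[4.47, 1.20, 2.03]]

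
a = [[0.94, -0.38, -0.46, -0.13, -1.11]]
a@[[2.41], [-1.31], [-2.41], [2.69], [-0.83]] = [[4.44]]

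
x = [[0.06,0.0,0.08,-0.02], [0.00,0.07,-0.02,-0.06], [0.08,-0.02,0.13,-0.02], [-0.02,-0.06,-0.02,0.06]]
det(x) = -0.000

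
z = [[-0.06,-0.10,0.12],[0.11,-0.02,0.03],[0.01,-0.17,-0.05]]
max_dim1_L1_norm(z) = 0.28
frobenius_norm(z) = 0.27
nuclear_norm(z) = 0.45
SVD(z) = [[0.64, 0.73, 0.24], [0.06, -0.36, 0.93], [0.77, -0.58, -0.28]] @ diag([0.2009918107691466, 0.1422967885673283, 0.11069740722873603]) @ [[-0.12, -0.97, 0.2], [-0.63, 0.23, 0.74], [0.77, 0.04, 0.64]]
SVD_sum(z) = [[-0.02, -0.12, 0.03], [-0.0, -0.01, 0.0], [-0.02, -0.15, 0.03]] + [[-0.07, 0.02, 0.08],[0.03, -0.01, -0.04],[0.05, -0.02, -0.06]] + [[0.02, 0.00, 0.02], [0.08, 0.0, 0.07], [-0.02, -0.00, -0.02]]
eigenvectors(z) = [[-0.61+0.00j, (-0.61-0j), -0.60+0.00j],[(-0.16+0.52j), -0.16-0.52j, 0.36+0.00j],[-0.47-0.32j, -0.47+0.32j, 0.72+0.00j]]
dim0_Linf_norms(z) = [0.11, 0.17, 0.12]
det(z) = -0.00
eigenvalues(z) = [(0.01+0.15j), (0.01-0.15j), (-0.14+0j)]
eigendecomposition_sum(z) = [[(-0+0.05j), -0.07+0.02j, (0.03+0.03j)],[(0.04+0.01j), 0.00+0.06j, (0.03-0.02j)],[-0.03+0.03j, -0.06-0.02j, (0.01+0.04j)]] + [[(-0-0.05j),(-0.07-0.02j),(0.03-0.03j)], [0.04-0.01j,-0.06j,0.03+0.02j], [-0.03-0.03j,-0.06+0.02j,(0.01-0.04j)]] + [[(-0.05+0j),  (0.04+0j),  (0.06+0j)],[0.03-0.00j,  (-0.02-0j),  (-0.03-0j)],[0.06-0.00j,  -0.04-0.00j,  (-0.07-0j)]]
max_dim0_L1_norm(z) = 0.29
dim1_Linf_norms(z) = [0.12, 0.11, 0.17]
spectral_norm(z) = 0.20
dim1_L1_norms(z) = [0.28, 0.16, 0.23]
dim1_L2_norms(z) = [0.17, 0.12, 0.18]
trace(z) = -0.13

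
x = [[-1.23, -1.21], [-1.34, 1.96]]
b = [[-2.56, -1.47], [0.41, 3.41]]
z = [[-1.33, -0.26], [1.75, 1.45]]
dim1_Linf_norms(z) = [1.33, 1.75]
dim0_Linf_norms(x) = [1.34, 1.96]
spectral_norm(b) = 4.06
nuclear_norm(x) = 4.08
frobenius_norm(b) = 4.53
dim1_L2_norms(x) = [1.73, 2.37]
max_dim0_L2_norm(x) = 2.3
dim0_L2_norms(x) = [1.82, 2.3]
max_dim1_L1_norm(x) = 3.3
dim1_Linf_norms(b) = [2.56, 3.41]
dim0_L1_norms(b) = [2.97, 4.88]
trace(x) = 0.73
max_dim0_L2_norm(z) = 2.2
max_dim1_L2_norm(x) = 2.37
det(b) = -8.13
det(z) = -1.47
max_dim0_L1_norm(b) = 4.88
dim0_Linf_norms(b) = [2.56, 3.41]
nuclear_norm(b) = 6.06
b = z + x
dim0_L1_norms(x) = [2.57, 3.17]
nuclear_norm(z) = 3.15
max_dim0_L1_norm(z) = 3.08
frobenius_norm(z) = 2.65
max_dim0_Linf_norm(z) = 1.75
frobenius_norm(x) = 2.93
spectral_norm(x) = 2.41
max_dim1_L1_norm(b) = 4.03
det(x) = -4.03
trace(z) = 0.12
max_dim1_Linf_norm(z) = 1.75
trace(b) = 0.85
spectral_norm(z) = 2.58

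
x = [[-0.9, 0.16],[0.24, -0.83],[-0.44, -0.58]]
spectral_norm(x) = 1.07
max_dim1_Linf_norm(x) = 0.9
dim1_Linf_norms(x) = [0.9, 0.83, 0.58]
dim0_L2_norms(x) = [1.03, 1.03]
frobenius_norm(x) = 1.45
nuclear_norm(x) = 2.05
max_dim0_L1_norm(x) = 1.58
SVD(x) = [[-0.71,-0.51], [0.70,-0.45], [0.07,-0.74]] @ diag([1.0696731123166316, 0.9838188007894799]) @ [[0.73,  -0.69], [0.69,  0.73]]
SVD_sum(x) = [[-0.56, 0.52], [0.54, -0.51], [0.06, -0.05]] + [[-0.34, -0.36], [-0.3, -0.32], [-0.50, -0.53]]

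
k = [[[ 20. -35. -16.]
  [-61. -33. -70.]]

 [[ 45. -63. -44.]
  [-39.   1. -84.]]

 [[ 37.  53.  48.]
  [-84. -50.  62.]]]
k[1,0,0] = 45.0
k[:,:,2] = [[-16.0, -70.0], [-44.0, -84.0], [48.0, 62.0]]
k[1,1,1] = 1.0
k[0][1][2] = -70.0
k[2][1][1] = -50.0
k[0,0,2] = -16.0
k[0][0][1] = -35.0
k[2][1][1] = -50.0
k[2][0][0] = 37.0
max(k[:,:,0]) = 45.0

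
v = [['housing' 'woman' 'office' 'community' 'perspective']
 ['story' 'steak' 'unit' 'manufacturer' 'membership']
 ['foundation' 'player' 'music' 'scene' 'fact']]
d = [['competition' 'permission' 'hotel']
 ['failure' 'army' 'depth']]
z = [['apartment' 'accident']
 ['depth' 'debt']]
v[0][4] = 'perspective'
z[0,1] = 'accident'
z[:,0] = ['apartment', 'depth']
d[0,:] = ['competition', 'permission', 'hotel']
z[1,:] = ['depth', 'debt']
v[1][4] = 'membership'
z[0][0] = 'apartment'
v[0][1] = 'woman'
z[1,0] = 'depth'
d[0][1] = 'permission'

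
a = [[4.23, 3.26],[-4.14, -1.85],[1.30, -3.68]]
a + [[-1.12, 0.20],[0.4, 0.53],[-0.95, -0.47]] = [[3.11, 3.46], [-3.74, -1.32], [0.35, -4.15]]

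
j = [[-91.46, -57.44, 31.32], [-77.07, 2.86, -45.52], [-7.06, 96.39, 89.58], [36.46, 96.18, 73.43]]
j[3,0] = 36.46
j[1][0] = -77.07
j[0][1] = -57.44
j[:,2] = [31.32, -45.52, 89.58, 73.43]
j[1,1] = 2.86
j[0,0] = -91.46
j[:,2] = [31.32, -45.52, 89.58, 73.43]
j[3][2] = 73.43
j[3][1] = 96.18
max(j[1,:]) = 2.86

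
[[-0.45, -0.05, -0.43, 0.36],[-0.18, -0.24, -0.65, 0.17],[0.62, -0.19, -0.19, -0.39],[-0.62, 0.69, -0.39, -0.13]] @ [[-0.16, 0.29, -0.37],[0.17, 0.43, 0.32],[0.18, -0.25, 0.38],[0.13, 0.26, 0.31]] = [[0.03, 0.05, 0.1], [-0.11, 0.05, -0.2], [-0.22, 0.04, -0.48], [0.13, 0.18, 0.26]]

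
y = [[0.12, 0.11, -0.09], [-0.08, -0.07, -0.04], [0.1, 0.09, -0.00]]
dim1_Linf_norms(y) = [0.12, 0.08, 0.1]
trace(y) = 0.05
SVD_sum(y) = [[0.13,0.12,-0.04], [-0.07,-0.06,0.02], [0.10,0.09,-0.03]] + [[-0.01, -0.01, -0.05], [-0.01, -0.01, -0.06], [0.00, 0.00, 0.03]] + [[0.00, -0.00, -0.0], [-0.00, 0.00, 0.00], [-0.00, 0.0, 0.00]]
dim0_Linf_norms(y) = [0.12, 0.11, 0.09]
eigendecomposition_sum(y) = [[0.06+0.03j, 0.06+0.02j, -0.04+0.06j], [-0.04+0.03j, -0.04+0.03j, -0.02-0.05j], [(0.05-0.01j), (0.04-0.01j), -0.00+0.06j]] + [[(0.06-0.03j), 0.06-0.02j, (-0.04-0.06j)], [-0.04-0.03j, (-0.04-0.03j), -0.02+0.05j], [(0.05+0.01j), (0.04+0.01j), (-0-0.06j)]] + [[0.00+0.00j,-0.00+0.00j,-0.00-0.00j],[-0.00-0.00j,-0j,0.00+0.00j],[-0.00-0.00j,-0j,0j]]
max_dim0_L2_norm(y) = 0.18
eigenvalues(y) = [(0.02+0.11j), (0.02-0.11j), 0j]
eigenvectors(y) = [[(0.69+0j), 0.69-0.00j, (-0.67+0j)],[-0.25+0.43j, (-0.25-0.43j), 0.74+0.00j],[(0.42-0.32j), (0.42+0.32j), 0.02+0.00j]]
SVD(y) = [[-0.74, -0.62, -0.26], [0.4, -0.71, 0.58], [-0.55, 0.33, 0.77]] @ diag([0.2410988881685085, 0.08643550115731752, 0.0004798578877298519]) @ [[-0.73, -0.66, 0.21], [0.17, 0.12, 0.98], [-0.67, 0.74, 0.02]]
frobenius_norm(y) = 0.26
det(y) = 0.00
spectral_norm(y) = 0.24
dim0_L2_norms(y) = [0.18, 0.16, 0.1]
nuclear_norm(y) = 0.33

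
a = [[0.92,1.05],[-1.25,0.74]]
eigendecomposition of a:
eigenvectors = [[(-0.05-0.67j), (-0.05+0.67j)], [0.74+0.00j, 0.74-0.00j]]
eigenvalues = [(0.83+1.14j), (0.83-1.14j)]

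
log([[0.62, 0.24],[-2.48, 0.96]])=[[-0.08, 0.24], [-2.51, 0.26]]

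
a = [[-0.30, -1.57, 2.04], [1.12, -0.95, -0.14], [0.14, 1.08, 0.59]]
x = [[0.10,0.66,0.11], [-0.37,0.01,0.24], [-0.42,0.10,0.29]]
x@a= [[0.72, -0.67, 0.18], [0.16, 0.83, -0.61], [0.28, 0.88, -0.70]]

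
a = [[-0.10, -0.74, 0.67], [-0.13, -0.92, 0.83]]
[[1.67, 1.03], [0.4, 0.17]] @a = [[-0.30,-2.18,1.97], [-0.06,-0.45,0.41]]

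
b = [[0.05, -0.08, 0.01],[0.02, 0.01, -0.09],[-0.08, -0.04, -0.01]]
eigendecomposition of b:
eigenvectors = [[(0.66+0j), (0.66-0j), 0.33+0.00j], [(-0.16-0.54j), (-0.16+0.54j), (0.62+0j)], [-0.19+0.46j, -0.19-0.46j, (0.71+0j)]]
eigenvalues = [(0.07+0.07j), (0.07-0.07j), (-0.08+0j)]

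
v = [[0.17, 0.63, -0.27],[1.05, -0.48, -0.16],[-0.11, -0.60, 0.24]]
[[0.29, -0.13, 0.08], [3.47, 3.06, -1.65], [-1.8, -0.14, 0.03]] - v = [[0.12, -0.76, 0.35], [2.42, 3.54, -1.49], [-1.69, 0.46, -0.21]]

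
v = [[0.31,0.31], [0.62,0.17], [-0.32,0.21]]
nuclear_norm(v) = 1.15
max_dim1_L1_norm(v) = 0.79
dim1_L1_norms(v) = [0.62, 0.79, 0.53]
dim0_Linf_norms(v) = [0.62, 0.31]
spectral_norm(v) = 0.79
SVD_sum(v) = [[0.37, 0.11], [0.62, 0.18], [-0.24, -0.07]] + [[-0.06, 0.20], [0.00, -0.01], [-0.08, 0.28]]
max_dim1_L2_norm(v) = 0.64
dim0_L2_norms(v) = [0.76, 0.41]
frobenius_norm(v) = 0.87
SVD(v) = [[-0.49, 0.58], [-0.81, -0.04], [0.31, 0.81]] @ diag([0.7890918631360232, 0.35963040963261106]) @ [[-0.96, -0.28], [-0.28, 0.96]]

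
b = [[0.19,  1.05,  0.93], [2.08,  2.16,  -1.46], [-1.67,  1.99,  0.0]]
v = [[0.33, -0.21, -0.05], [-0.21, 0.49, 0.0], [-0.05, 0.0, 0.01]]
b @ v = [[-0.2, 0.47, -0.0], [0.31, 0.62, -0.12], [-0.97, 1.33, 0.08]]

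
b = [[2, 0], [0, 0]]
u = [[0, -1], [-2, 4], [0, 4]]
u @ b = [[0, 0], [-4, 0], [0, 0]]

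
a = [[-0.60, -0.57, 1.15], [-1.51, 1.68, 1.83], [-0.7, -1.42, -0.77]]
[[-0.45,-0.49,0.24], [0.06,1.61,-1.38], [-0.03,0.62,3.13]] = a @ [[-0.14, -1.31, -1.39],[0.27, 0.64, -0.98],[-0.33, -0.79, -1.0]]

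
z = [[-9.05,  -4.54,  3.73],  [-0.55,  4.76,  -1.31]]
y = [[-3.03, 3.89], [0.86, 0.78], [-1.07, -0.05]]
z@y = [[19.53,-38.93],[7.16,1.64]]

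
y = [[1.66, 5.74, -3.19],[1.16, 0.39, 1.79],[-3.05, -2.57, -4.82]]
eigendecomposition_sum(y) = [[-1.35,-0.17,-3.44], [0.77,0.10,1.96], [-1.85,-0.24,-4.73]] + [[2.99, 5.2, -0.03], [0.4, 0.7, -0.00], [-1.19, -2.07, 0.01]] + [[0.02, 0.71, 0.28], [-0.01, -0.41, -0.16], [-0.01, -0.26, -0.10]]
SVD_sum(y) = [[2.63, 4.99, 0.34], [0.46, 0.88, 0.06], [-1.85, -3.51, -0.24]] + [[-0.98,  0.75,  -3.52], [0.50,  -0.39,  1.81], [-1.27,  0.98,  -4.56]] + [[0.01, -0.01, -0.01],[0.2, -0.10, -0.08],[0.07, -0.03, -0.03]]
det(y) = 10.99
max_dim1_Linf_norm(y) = 5.74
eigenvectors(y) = [[0.56, -0.92, -0.83], [-0.32, -0.12, 0.48], [0.77, 0.37, 0.30]]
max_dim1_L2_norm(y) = 6.77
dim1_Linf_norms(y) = [5.74, 1.79, 4.82]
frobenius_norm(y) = 9.47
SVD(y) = [[0.81, 0.58, -0.06], [0.14, -0.30, -0.94], [-0.57, 0.75, -0.33]] @ diag([6.980760702847601, 6.3976051564041105, 0.2460249424960671]) @ [[0.46, 0.88, 0.06],[-0.26, 0.2, -0.94],[-0.85, 0.42, 0.33]]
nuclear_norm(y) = 13.62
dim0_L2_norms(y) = [3.66, 6.3, 6.05]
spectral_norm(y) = 6.98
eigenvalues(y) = [-5.98, 3.7, -0.5]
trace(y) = -2.77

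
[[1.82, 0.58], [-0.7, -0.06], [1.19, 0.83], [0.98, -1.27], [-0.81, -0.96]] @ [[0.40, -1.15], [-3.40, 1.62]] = [[-1.24, -1.15], [-0.08, 0.71], [-2.35, -0.02], [4.71, -3.18], [2.94, -0.62]]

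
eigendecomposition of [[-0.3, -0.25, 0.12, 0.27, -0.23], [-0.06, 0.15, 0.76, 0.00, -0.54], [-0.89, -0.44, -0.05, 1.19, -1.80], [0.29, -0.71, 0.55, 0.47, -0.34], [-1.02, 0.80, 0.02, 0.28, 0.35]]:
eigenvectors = [[(-0.13-0.01j),  -0.13+0.01j,  (0.03+0j),  (-0.5+0j),  (0.21+0j)], [(-0.38+0.35j),  (-0.38-0.35j),  (0.38+0j),  -0.55+0.00j,  (0.04+0j)], [-0.64+0.00j,  -0.64-0.00j,  (-0.79+0j),  0.39+0.00j,  0.29+0.00j], [-0.38+0.09j,  -0.38-0.09j,  (0.4+0j),  -0.53+0.00j,  (0.86+0j)], [(0.18+0.34j),  0.18-0.34j,  -0.27+0.00j,  (0.1+0j),  (0.36+0j)]]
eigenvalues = [(0.72+1.03j), (0.72-1.03j), (-1.04+0j), (-0.34+0j), (0.55+0j)]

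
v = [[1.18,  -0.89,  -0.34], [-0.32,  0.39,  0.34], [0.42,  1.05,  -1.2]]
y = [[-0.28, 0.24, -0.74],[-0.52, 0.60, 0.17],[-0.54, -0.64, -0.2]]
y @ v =[[-0.72, -0.43, 1.06],[-0.73, 0.88, 0.18],[-0.52, 0.02, 0.21]]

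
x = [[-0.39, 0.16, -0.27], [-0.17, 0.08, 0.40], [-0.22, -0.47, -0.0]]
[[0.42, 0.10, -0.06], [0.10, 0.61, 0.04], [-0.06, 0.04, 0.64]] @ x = [[-0.17,0.1,-0.07], [-0.15,0.05,0.22], [-0.12,-0.31,0.03]]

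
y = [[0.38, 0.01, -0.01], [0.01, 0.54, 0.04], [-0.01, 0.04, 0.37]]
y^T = [[0.38, 0.01, -0.01], [0.01, 0.54, 0.04], [-0.01, 0.04, 0.37]]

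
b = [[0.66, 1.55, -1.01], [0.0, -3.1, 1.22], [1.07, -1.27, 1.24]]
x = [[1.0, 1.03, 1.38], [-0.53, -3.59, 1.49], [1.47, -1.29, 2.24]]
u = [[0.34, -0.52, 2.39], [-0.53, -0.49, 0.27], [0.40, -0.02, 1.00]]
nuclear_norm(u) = 3.47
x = u + b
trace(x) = -0.35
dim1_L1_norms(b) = [3.22, 4.32, 3.58]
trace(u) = 0.85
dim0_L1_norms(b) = [1.73, 5.92, 3.47]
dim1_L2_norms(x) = [1.99, 3.92, 2.97]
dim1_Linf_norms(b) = [1.55, 3.1, 1.27]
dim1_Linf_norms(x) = [1.38, 3.59, 2.24]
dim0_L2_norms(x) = [1.86, 3.95, 3.02]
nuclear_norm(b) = 5.98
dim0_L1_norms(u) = [1.27, 1.03, 3.66]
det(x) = 5.59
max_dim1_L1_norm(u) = 3.25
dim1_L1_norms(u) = [3.25, 1.29, 1.42]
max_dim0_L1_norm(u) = 3.66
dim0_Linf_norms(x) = [1.47, 3.59, 2.24]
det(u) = -0.00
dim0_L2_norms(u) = [0.75, 0.71, 2.6]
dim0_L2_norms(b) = [1.26, 3.69, 2.01]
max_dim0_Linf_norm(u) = 2.39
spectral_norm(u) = 2.69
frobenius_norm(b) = 4.39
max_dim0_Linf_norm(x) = 3.59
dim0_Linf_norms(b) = [1.07, 3.1, 1.24]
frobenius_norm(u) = 2.80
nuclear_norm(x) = 7.74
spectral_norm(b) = 4.16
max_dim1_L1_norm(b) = 4.32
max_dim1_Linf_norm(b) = 3.1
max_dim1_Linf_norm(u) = 2.39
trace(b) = -1.20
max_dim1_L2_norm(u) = 2.47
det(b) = -2.84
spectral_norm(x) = 4.47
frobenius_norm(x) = 5.31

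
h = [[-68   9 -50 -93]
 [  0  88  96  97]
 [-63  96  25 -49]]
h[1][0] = 0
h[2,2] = 25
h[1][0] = 0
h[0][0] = -68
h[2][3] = -49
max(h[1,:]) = 97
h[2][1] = 96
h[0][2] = -50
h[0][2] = -50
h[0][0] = -68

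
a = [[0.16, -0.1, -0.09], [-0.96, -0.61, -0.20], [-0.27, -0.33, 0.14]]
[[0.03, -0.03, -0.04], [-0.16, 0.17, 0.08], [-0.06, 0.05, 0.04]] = a @ [[0.17, -0.17, -0.14], [0.01, -0.01, 0.05], [-0.05, -0.01, 0.13]]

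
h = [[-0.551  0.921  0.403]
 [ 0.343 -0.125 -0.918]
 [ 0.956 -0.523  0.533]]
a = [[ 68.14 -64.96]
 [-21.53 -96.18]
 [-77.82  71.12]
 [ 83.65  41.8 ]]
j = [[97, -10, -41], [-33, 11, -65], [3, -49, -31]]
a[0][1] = -64.96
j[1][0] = -33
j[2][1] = -49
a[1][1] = -96.18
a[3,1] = 41.8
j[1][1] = 11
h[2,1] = -0.523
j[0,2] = -41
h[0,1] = 0.921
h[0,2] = 0.403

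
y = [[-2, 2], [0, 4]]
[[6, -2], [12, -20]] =y @ [[0, -4], [3, -5]]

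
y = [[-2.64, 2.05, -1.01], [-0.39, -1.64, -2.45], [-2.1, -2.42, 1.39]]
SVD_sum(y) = [[0.1, 2.03, -0.66], [-0.04, -0.78, 0.25], [-0.13, -2.68, 0.87]] + [[-2.67, -0.08, -0.64], [-0.97, -0.03, -0.23], [-1.74, -0.05, -0.42]] + [[-0.07, 0.10, 0.29], [0.62, -0.83, -2.47], [-0.23, 0.31, 0.94]]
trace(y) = -2.89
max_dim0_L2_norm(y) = 3.57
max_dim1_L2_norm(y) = 3.49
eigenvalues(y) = [(3.25+0j), (-3.07+1.28j), (-3.07-1.28j)]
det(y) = 35.85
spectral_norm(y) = 3.64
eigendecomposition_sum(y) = [[0.25+0.00j, 0.49+0.00j, -0.78+0.00j], [0.35+0.00j, (0.69+0j), -1.10+0.00j], [-0.73+0.00j, -1.45+0.00j, 2.31-0.00j]] + [[-1.44+0.53j, (0.78+1.22j), (-0.12+0.76j)], [-0.37-1.34j, (-1.16+0.61j), -0.68-0.16j], [-0.69-0.68j, (-0.48+0.77j), -0.46+0.14j]] + [[(-1.44-0.53j), (0.78-1.22j), -0.12-0.76j], [(-0.37+1.34j), -1.16-0.61j, -0.68+0.16j], [-0.69+0.68j, (-0.48-0.77j), -0.46-0.14j]]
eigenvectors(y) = [[0.29+0.00j, 0.67+0.00j, (0.67-0j)], [0.41+0.00j, (-0.05+0.61j), -0.05-0.61j], [-0.86+0.00j, (0.18+0.38j), 0.18-0.38j]]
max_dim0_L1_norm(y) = 6.11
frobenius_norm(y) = 5.76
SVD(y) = [[-0.59, 0.8, -0.11], [0.23, 0.29, 0.93], [0.78, 0.52, -0.35]] @ diag([3.636239451140592, 3.4219189798409855, 2.881515772882876]) @ [[-0.05, -0.95, 0.31], [-0.97, -0.03, -0.23], [0.23, -0.31, -0.92]]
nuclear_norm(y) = 9.94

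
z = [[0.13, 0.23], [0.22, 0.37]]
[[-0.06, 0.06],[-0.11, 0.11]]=z @ [[-0.49, 0.57], [0.0, -0.05]]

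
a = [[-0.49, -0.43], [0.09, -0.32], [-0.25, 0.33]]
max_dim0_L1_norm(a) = 1.08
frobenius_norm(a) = 0.84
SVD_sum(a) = [[-0.35, -0.53], [-0.12, -0.18], [0.08, 0.12]] + [[-0.14, 0.1],[0.21, -0.14],[-0.33, 0.21]]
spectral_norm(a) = 0.68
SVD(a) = [[-0.93,0.35], [-0.32,-0.51], [0.2,0.79]] @ diag([0.679450626488589, 0.49522403633533757]) @ [[0.55, 0.84], [-0.84, 0.55]]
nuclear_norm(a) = 1.17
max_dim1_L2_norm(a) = 0.65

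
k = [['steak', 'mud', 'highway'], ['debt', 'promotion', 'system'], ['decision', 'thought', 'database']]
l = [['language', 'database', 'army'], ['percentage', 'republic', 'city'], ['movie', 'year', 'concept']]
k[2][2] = 'database'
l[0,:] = ['language', 'database', 'army']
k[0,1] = 'mud'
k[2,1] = 'thought'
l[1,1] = 'republic'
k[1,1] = 'promotion'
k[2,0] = 'decision'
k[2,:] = ['decision', 'thought', 'database']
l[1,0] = 'percentage'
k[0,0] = 'steak'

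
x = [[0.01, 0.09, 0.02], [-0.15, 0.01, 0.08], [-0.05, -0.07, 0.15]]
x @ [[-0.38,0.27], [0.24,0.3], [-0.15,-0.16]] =[[0.01,0.03], [0.05,-0.05], [-0.02,-0.06]]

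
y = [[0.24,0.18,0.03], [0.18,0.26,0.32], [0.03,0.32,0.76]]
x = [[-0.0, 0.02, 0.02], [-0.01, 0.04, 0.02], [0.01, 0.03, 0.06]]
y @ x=[[-0.0, 0.01, 0.01], [0.00, 0.02, 0.03], [0.00, 0.04, 0.05]]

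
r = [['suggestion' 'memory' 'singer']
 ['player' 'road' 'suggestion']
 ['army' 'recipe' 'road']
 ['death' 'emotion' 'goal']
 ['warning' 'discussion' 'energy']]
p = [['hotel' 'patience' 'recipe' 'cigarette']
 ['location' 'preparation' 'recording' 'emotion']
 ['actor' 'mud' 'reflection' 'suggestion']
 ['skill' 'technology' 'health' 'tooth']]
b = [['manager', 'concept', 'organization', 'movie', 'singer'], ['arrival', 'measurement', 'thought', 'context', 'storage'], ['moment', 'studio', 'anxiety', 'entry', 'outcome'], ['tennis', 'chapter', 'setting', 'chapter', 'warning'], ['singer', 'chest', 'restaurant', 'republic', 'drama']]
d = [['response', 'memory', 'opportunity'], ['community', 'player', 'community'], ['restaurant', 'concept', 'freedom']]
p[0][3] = 'cigarette'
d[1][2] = 'community'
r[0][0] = 'suggestion'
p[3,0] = 'skill'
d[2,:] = ['restaurant', 'concept', 'freedom']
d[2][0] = 'restaurant'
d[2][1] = 'concept'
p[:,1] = ['patience', 'preparation', 'mud', 'technology']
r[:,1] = ['memory', 'road', 'recipe', 'emotion', 'discussion']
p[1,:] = ['location', 'preparation', 'recording', 'emotion']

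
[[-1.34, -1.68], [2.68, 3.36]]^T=[[-1.34,2.68], [-1.68,3.36]]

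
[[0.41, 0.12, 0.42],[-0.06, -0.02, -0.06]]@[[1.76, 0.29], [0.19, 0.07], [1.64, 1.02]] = [[1.43, 0.56], [-0.21, -0.08]]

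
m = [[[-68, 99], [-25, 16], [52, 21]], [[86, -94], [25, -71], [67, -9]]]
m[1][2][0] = 67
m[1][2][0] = 67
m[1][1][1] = -71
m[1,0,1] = -94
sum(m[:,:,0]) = 137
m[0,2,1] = 21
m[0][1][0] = -25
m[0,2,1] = 21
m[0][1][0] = -25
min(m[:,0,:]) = -94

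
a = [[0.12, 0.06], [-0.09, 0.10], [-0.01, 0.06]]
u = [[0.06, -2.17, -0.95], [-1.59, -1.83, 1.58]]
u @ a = [[0.21, -0.27],[-0.04, -0.18]]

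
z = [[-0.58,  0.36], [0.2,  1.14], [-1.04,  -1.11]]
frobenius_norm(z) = 2.03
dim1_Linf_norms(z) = [0.58, 1.14, 1.11]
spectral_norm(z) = 1.84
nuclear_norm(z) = 2.70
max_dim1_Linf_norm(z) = 1.14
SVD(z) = [[-0.0, 0.79], [-0.59, 0.49], [0.81, 0.36]] @ diag([1.8380649327303873, 0.8607074433666975]) @ [[-0.52, -0.85], [-0.85, 0.52]]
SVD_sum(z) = [[0.0,0.00], [0.56,0.92], [-0.78,-1.27]] + [[-0.58, 0.36], [-0.36, 0.22], [-0.26, 0.16]]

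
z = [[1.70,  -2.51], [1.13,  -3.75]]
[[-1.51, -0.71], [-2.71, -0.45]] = z@[[0.32, -0.43], [0.82, -0.01]]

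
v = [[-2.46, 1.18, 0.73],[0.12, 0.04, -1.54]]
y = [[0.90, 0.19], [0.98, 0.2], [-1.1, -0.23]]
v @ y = [[-1.86,-0.40], [1.84,0.38]]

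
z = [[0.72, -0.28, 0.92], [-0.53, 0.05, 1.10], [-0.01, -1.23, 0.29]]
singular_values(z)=[1.58, 1.13, 0.86]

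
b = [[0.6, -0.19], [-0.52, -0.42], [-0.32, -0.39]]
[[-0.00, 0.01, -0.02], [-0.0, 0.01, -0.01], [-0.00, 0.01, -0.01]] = b @ [[-0.0, 0.01, -0.02],[0.01, -0.03, 0.04]]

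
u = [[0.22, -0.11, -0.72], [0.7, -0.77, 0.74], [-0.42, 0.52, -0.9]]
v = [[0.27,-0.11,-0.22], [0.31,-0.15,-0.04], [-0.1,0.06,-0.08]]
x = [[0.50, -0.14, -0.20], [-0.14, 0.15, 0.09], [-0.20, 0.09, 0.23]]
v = u @ x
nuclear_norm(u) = 2.44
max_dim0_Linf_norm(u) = 0.9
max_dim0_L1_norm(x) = 0.84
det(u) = 0.00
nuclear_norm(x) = 0.88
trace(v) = 0.04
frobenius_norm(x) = 0.68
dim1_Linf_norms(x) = [0.5, 0.15, 0.23]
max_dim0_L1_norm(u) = 2.36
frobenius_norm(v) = 0.52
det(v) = -0.00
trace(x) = 0.88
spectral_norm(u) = 1.72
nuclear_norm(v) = 0.67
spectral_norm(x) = 0.66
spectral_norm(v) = 0.49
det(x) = 0.01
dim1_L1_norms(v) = [0.6, 0.5, 0.24]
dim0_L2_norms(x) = [0.56, 0.22, 0.32]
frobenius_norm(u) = 1.86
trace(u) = -1.45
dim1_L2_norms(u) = [0.76, 1.28, 1.12]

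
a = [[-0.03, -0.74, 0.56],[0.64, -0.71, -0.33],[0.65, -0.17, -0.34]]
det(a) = 0.190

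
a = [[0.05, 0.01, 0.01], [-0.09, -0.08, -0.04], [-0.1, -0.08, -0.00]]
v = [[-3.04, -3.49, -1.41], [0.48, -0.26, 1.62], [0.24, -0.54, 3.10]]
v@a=[[0.30, 0.36, 0.11], [-0.11, -0.10, 0.02], [-0.25, -0.20, 0.02]]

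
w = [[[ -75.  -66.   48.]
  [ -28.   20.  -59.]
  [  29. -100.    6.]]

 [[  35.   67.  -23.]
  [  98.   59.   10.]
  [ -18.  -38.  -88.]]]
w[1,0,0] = 35.0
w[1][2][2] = -88.0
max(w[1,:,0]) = 98.0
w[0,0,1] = -66.0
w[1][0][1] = 67.0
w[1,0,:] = [35.0, 67.0, -23.0]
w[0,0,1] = -66.0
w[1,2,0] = -18.0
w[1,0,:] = [35.0, 67.0, -23.0]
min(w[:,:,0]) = -75.0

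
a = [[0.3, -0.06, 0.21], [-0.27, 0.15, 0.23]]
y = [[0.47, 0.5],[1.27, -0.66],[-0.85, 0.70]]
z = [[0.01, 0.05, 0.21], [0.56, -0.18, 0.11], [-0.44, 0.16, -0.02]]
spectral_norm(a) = 0.43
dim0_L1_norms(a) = [0.57, 0.21, 0.44]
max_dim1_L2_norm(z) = 0.6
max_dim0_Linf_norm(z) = 0.56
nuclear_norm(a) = 0.75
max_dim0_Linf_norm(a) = 0.3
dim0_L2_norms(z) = [0.71, 0.25, 0.24]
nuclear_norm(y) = 2.50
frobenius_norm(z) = 0.79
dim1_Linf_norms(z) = [0.21, 0.56, 0.44]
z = y @ a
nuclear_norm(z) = 0.98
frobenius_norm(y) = 1.93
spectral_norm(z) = 0.76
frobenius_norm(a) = 0.53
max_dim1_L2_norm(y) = 1.43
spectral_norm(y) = 1.80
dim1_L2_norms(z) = [0.22, 0.6, 0.47]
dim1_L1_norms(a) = [0.57, 0.65]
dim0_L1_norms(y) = [2.59, 1.86]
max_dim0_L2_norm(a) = 0.4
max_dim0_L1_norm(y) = 2.59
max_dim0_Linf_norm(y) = 1.27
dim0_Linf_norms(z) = [0.56, 0.18, 0.21]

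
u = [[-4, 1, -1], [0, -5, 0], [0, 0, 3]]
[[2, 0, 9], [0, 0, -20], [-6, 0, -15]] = u@[[0, 0, 0], [0, 0, 4], [-2, 0, -5]]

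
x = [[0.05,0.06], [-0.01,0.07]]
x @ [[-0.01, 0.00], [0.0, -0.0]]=[[-0.0, 0.00], [0.00, 0.00]]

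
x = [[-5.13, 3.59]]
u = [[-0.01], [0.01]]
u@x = [[0.05, -0.04], [-0.05, 0.04]]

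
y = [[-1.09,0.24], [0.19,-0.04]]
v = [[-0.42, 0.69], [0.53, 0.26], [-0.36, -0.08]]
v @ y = [[0.59, -0.13], [-0.53, 0.12], [0.38, -0.08]]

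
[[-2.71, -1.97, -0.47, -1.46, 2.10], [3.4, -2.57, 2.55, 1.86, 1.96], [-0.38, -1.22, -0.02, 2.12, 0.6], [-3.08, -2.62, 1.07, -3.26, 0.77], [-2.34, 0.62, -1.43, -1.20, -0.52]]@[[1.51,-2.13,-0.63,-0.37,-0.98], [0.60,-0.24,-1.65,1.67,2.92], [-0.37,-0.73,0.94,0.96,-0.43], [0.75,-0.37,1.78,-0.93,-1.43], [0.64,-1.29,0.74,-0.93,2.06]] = [[-4.85, 4.42, 3.47, -3.33, 3.52], [5.30, -11.70, 9.26, -6.65, -10.56], [0.68, -0.44, 6.45, -4.45, -4.98], [-8.57, 6.62, 2.04, 0.11, 1.16], [-3.87, 6.99, -3.41, 2.13, 5.36]]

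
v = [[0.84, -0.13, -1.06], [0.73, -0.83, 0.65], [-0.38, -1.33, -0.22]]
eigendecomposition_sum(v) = [[0.97+0.00j, 0.29-0.00j, (-0.56+0j)],  [(0.2+0j), 0.06-0.00j, (-0.12+0j)],  [(-0.43-0j), -0.13+0.00j, 0.25+0.00j]] + [[-0.07+0.15j, -0.21-0.33j, (-0.25+0.18j)], [0.26+0.05j, -0.45+0.46j, (0.38+0.33j)], [(0.02+0.28j), (-0.6-0.33j), (-0.23+0.49j)]] + [[-0.07-0.15j, (-0.21+0.33j), -0.25-0.18j], [(0.26-0.05j), -0.45-0.46j, 0.38-0.33j], [(0.02-0.28j), (-0.6+0.33j), -0.23-0.49j]]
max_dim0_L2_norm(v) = 1.57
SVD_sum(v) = [[0.03, -0.2, 0.01], [0.16, -0.96, 0.06], [0.20, -1.22, 0.07]] + [[0.77, 0.07, -1.10], [-0.09, -0.01, 0.12], [-0.06, -0.01, 0.09]] + [[0.03, 0.01, 0.02],  [0.66, 0.14, 0.47],  [-0.52, -0.11, -0.38]]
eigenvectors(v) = [[0.90+0.00j, (0.34+0.18j), 0.34-0.18j], [(0.19+0j), (0.17-0.61j), 0.17+0.61j], [-0.40+0.00j, 0.67+0.00j, (0.67-0j)]]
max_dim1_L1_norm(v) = 2.21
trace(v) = -0.21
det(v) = 2.25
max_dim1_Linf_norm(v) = 1.33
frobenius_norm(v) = 2.33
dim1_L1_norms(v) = [2.03, 2.21, 1.93]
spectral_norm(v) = 1.59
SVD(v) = [[0.13, -0.99, -0.04], [0.61, 0.11, -0.78], [0.78, 0.08, 0.62]] @ diag([1.5862693749887158, 1.3548657823135473, 1.0488985565290894]) @ [[0.17, -0.98, 0.06], [-0.58, -0.05, 0.82], [-0.80, -0.17, -0.58]]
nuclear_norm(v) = 3.99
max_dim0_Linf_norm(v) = 1.33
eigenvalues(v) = [(1.28+0j), (-0.74+1.1j), (-0.74-1.1j)]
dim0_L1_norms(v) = [1.95, 2.29, 1.93]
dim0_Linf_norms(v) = [0.84, 1.33, 1.06]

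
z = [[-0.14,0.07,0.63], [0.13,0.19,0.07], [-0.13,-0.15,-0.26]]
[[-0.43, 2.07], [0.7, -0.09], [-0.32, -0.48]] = z @ [[0.08, -1.85], [4.03, -0.27], [-1.12, 2.91]]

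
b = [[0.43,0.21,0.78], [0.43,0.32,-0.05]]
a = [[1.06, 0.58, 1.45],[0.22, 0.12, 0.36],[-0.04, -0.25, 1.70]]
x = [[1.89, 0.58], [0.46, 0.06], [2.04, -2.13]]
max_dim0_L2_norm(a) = 2.26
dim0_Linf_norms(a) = [1.06, 0.58, 1.7]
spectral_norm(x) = 3.16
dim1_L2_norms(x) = [1.98, 0.46, 2.95]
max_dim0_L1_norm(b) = 0.86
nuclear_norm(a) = 3.39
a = x @ b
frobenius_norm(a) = 2.59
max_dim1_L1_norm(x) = 4.17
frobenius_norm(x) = 3.58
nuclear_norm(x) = 4.85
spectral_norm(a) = 2.39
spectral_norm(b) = 0.95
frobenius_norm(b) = 1.06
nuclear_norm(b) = 1.42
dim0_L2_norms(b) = [0.61, 0.38, 0.78]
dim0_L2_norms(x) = [2.82, 2.21]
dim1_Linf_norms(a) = [1.45, 0.36, 1.7]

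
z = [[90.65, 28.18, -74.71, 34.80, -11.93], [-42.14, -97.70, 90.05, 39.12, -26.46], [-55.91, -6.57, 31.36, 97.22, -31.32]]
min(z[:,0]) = -55.91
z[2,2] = 31.36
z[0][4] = -11.93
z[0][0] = 90.65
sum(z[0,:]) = 66.99000000000001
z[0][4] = -11.93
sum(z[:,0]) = -7.3999999999999915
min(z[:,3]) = 34.8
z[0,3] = 34.8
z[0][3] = 34.8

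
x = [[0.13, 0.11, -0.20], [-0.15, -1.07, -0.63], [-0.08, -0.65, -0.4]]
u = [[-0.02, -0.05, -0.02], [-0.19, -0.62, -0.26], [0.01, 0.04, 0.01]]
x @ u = [[-0.03, -0.08, -0.03], [0.2, 0.65, 0.27], [0.12, 0.39, 0.17]]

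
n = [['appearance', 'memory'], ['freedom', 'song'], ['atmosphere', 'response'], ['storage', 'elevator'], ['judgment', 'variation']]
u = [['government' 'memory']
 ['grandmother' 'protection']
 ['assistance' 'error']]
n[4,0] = 'judgment'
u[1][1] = 'protection'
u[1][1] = 'protection'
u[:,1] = ['memory', 'protection', 'error']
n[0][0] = 'appearance'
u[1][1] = 'protection'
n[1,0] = 'freedom'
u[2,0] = 'assistance'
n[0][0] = 'appearance'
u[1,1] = 'protection'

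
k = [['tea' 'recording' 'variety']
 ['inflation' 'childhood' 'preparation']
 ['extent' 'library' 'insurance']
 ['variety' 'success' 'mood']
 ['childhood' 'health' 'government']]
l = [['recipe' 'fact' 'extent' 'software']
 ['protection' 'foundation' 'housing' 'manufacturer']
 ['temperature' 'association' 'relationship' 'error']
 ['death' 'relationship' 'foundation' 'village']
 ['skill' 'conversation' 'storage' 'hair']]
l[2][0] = 'temperature'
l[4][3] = 'hair'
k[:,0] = ['tea', 'inflation', 'extent', 'variety', 'childhood']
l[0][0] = 'recipe'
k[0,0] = 'tea'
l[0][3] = 'software'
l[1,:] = ['protection', 'foundation', 'housing', 'manufacturer']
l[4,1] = 'conversation'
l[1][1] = 'foundation'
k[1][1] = 'childhood'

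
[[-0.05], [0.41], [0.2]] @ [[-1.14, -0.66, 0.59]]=[[0.06,  0.03,  -0.03], [-0.47,  -0.27,  0.24], [-0.23,  -0.13,  0.12]]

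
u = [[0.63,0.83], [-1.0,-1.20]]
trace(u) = -0.57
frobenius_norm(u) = 1.88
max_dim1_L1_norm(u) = 2.2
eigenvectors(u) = [[0.71, -0.64],[-0.71, 0.77]]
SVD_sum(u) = [[0.66, 0.81], [-0.98, -1.21]] + [[-0.03, 0.02], [-0.02, 0.01]]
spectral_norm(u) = 1.88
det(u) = 0.07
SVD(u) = [[-0.55,0.83], [0.83,0.55]] @ diag([1.8772975769832159, 0.03941836441237877]) @ [[-0.63,-0.78],[-0.78,0.63]]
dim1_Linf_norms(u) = [0.83, 1.2]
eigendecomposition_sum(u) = [[-1.18, -0.98], [1.18, 0.98]] + [[1.81, 1.81], [-2.18, -2.18]]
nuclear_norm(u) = 1.92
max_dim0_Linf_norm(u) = 1.2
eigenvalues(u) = [-0.2, -0.37]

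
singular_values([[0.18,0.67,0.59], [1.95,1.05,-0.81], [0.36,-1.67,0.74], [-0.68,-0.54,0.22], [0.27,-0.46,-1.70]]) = [2.78, 1.91, 1.57]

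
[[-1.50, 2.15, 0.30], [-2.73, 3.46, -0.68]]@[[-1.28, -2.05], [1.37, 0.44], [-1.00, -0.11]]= [[4.57,3.99], [8.91,7.19]]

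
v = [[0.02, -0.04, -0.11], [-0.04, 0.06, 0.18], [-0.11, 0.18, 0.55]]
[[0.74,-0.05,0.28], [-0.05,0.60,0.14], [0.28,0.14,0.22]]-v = [[0.72, -0.01, 0.39], [-0.01, 0.54, -0.04], [0.39, -0.04, -0.33]]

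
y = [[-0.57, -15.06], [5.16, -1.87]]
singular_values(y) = [15.18, 5.19]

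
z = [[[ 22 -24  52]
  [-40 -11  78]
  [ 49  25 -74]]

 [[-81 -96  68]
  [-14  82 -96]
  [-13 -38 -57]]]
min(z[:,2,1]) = -38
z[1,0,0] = -81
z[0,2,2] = -74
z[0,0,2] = 52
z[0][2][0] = 49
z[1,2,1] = -38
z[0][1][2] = 78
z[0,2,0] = 49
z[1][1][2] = -96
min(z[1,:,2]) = -96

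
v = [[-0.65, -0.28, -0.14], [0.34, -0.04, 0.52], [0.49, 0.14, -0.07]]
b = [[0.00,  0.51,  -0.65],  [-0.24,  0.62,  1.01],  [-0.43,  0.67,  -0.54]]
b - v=[[0.65,0.79,-0.51], [-0.58,0.66,0.49], [-0.92,0.53,-0.47]]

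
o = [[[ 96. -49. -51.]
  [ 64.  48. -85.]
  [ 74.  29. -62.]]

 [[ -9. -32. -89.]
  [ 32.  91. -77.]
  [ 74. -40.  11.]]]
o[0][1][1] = 48.0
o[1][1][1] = 91.0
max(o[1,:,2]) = 11.0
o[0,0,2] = -51.0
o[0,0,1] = -49.0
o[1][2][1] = -40.0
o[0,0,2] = -51.0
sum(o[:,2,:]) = 86.0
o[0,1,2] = -85.0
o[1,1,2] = -77.0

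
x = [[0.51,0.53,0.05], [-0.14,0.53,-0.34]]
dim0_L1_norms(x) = [0.65, 1.06, 0.39]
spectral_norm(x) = 0.83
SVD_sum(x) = [[0.27, 0.60, -0.13], [0.19, 0.43, -0.09]] + [[0.24, -0.07, 0.18], [-0.33, 0.1, -0.25]]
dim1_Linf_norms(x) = [0.53, 0.53]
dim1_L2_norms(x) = [0.74, 0.65]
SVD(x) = [[-0.81, -0.59], [-0.59, 0.81]] @ diag([0.8261753608568624, 0.5263404536163196]) @ [[-0.4, -0.9, 0.19], [-0.78, 0.23, -0.58]]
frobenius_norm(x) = 0.98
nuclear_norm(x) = 1.35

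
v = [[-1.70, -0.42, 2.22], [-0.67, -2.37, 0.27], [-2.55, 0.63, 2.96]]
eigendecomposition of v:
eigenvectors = [[-0.63+0.19j, -0.63-0.19j, (-0.33+0j)], [(0.06-0.05j), (0.06+0.05j), -0.94+0.00j], [(-0.75+0j), -0.75-0.00j, -0.05+0.00j]]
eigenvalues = [(0.74+0.7j), (0.74-0.7j), (-2.59+0j)]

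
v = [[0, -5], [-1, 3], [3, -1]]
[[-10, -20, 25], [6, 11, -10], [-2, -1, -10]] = v @ [[0, 1, -5], [2, 4, -5]]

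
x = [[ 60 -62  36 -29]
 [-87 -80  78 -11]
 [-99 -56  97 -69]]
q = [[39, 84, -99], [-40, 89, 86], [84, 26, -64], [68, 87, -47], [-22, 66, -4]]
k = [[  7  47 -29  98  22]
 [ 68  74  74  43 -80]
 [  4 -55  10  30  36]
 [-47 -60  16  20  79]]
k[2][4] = 36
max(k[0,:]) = 98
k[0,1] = 47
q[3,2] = -47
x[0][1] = -62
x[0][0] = 60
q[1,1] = 89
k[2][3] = 30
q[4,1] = 66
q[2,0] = 84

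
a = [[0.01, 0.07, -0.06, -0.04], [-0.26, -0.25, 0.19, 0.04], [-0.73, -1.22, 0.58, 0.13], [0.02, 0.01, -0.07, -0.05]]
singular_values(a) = [1.59, 0.11, 0.08, 0.0]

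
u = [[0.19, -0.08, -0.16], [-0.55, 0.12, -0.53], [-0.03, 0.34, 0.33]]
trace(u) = 0.64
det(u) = 0.06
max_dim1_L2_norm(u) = 0.77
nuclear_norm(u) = 1.43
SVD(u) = [[-0.01, -0.47, 0.88], [0.96, 0.24, 0.14], [-0.28, 0.85, 0.45]] @ diag([0.7948974299955781, 0.4890746515795983, 0.14228162554848384]) @ [[-0.66, 0.03, -0.75], [-0.50, 0.73, 0.47], [0.56, 0.69, -0.46]]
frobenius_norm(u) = 0.94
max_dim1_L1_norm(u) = 1.2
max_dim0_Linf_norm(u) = 0.55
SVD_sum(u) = [[0.0, -0.0, 0.0], [-0.5, 0.02, -0.58], [0.14, -0.01, 0.17]] + [[0.12, -0.17, -0.11], [-0.06, 0.09, 0.05], [-0.21, 0.30, 0.19]] + [[0.07,0.09,-0.06], [0.01,0.01,-0.01], [0.04,0.04,-0.03]]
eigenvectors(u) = [[(0.69+0j), (0.24+0.01j), 0.24-0.01j], [0.01+0.00j, (0.76+0j), (0.76-0j)], [-0.72+0.00j, (-0.28-0.54j), -0.28+0.54j]]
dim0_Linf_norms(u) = [0.55, 0.34, 0.53]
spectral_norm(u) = 0.79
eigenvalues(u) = [(0.36+0j), (0.14+0.37j), (0.14-0.37j)]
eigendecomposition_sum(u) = [[0.37-0.00j, -0.11+0.00j, 0.01+0.00j], [-0j, -0.00+0.00j, 0j], [(-0.38+0j), 0.12+0.00j, (-0.01+0j)]] + [[(-0.09+0.03j), (0.02+0.06j), (-0.08+0.03j)], [-0.28+0.10j, (0.06+0.19j), -0.27+0.10j], [0.18+0.16j, (0.11-0.11j), 0.17+0.15j]] + [[(-0.09-0.03j), 0.02-0.06j, (-0.08-0.03j)], [(-0.28-0.1j), (0.06-0.19j), (-0.27-0.1j)], [(0.18-0.16j), (0.11+0.11j), (0.17-0.15j)]]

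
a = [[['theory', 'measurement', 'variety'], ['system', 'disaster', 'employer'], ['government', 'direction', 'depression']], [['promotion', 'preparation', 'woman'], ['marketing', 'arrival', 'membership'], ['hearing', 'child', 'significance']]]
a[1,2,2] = 'significance'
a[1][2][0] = 'hearing'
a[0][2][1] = 'direction'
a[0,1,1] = 'disaster'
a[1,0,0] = 'promotion'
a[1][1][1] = 'arrival'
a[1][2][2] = 'significance'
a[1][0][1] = 'preparation'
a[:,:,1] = [['measurement', 'disaster', 'direction'], ['preparation', 'arrival', 'child']]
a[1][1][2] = 'membership'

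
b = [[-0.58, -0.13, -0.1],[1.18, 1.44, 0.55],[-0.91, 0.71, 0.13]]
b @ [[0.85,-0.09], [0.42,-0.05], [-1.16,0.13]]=[[-0.43, 0.05],[0.97, -0.11],[-0.63, 0.06]]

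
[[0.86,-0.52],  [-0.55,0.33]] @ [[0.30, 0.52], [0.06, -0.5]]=[[0.23, 0.71], [-0.15, -0.45]]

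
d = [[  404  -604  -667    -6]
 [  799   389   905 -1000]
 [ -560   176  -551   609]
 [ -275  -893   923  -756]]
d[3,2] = 923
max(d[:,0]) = 799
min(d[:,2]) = -667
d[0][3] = -6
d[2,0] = -560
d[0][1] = -604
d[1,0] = 799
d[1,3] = -1000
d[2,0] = -560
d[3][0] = -275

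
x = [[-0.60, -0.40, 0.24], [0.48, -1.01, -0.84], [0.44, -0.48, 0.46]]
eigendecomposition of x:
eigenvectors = [[(0.38+0.41j), (0.38-0.41j), (0.26+0j)], [0.80+0.00j, 0.80-0.00j, -0.35+0.00j], [(0.17-0.09j), 0.17+0.09j, 0.90+0.00j]]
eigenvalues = [(-0.96+0.34j), (-0.96-0.34j), (0.78+0j)]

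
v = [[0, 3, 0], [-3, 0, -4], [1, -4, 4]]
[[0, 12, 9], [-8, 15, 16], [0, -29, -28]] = v @ [[4, -1, 0], [0, 4, 3], [-1, -3, -4]]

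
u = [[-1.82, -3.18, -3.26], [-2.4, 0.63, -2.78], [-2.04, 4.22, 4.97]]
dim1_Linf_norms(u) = [3.26, 2.78, 4.97]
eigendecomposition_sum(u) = [[(-3.05+0j), -0.86+0.00j, (-1.46+0j)], [(-1.7+0j), (-0.48+0j), (-0.82+0j)], [(0.12-0j), 0.03-0.00j, 0.06-0.00j]] + [[(0.61-0.81j), -1.16+1.46j, (-0.9-0.01j)], [-0.35-1.64j, 0.56+3.01j, (-0.98+1.11j)], [(-1.08+2.67j), (2.09-4.82j), 2.46-0.64j]] + [[(0.61+0.81j), -1.16-1.46j, -0.90+0.01j], [-0.35+1.64j, 0.56-3.01j, -0.98-1.11j], [-1.08-2.67j, 2.09+4.82j, (2.46+0.64j)]]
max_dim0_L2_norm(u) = 6.56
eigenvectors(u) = [[-0.87+0.00j, (-0.28-0.08j), (-0.28+0.08j)], [(-0.49+0j), -0.40+0.27j, -0.40-0.27j], [0.03+0.00j, 0.83+0.00j, 0.83-0.00j]]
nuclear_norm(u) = 13.77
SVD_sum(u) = [[0.06, -2.78, -3.54], [0.02, -1.09, -1.39], [-0.09, 4.03, 5.15]] + [[-1.34, 0.49, -0.41], [-2.83, 1.04, -0.86], [-1.69, 0.62, -0.51]] + [[-0.54,  -0.9,  0.69], [0.41,  0.68,  -0.53], [-0.26,  -0.43,  0.33]]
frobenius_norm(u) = 9.20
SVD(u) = [[-0.55,-0.38,0.74],[-0.22,-0.80,-0.57],[0.80,-0.47,0.36]] @ diag([8.135726846849275, 3.9457802128630046, 1.688006867650342]) @ [[-0.01, 0.62, 0.79],[0.90, -0.33, 0.27],[-0.43, -0.71, 0.55]]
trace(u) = 3.78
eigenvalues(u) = [(-3.47+0j), (3.63+1.56j), (3.63-1.56j)]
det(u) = -54.19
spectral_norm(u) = 8.14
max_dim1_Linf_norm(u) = 4.97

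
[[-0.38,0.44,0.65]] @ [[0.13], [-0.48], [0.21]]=[[-0.12]]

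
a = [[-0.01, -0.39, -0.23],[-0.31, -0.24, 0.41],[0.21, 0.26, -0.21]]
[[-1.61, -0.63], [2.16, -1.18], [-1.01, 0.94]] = a @ [[-1.84, 0.48], [1.41, 2.29], [4.70, -1.18]]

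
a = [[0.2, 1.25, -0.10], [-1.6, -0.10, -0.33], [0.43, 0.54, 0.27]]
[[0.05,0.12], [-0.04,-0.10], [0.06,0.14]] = a @ [[0.00,0.00], [0.05,0.12], [0.11,0.27]]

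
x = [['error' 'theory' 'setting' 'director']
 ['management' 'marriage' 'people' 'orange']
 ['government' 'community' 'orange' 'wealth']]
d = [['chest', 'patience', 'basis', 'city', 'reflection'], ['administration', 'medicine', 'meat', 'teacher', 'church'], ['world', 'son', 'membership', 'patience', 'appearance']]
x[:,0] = ['error', 'management', 'government']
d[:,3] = ['city', 'teacher', 'patience']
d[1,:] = ['administration', 'medicine', 'meat', 'teacher', 'church']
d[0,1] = 'patience'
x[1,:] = ['management', 'marriage', 'people', 'orange']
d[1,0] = 'administration'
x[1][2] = 'people'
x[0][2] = 'setting'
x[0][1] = 'theory'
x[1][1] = 'marriage'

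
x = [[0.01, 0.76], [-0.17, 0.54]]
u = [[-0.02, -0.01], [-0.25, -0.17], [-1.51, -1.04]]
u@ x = [[0.00, -0.02],[0.03, -0.28],[0.16, -1.71]]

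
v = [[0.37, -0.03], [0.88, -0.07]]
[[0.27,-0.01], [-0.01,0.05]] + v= [[0.64, -0.04], [0.87, -0.02]]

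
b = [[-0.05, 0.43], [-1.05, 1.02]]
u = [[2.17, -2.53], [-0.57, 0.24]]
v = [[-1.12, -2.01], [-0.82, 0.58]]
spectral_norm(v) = 2.30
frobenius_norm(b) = 1.53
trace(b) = 0.97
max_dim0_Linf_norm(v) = 2.01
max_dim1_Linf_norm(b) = 1.05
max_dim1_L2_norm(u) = 3.33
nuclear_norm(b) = 1.77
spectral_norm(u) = 3.38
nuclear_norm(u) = 3.65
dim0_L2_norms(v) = [1.39, 2.09]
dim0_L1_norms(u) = [2.74, 2.77]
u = v @ b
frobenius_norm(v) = 2.51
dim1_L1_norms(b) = [0.48, 2.07]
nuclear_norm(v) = 3.30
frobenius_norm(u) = 3.39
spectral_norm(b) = 1.50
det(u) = -0.92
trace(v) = -0.54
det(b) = 0.40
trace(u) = 2.41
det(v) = -2.30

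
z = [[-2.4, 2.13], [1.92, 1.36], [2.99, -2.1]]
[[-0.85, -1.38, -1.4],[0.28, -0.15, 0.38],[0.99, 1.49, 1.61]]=z @ [[0.24, 0.21, 0.37], [-0.13, -0.41, -0.24]]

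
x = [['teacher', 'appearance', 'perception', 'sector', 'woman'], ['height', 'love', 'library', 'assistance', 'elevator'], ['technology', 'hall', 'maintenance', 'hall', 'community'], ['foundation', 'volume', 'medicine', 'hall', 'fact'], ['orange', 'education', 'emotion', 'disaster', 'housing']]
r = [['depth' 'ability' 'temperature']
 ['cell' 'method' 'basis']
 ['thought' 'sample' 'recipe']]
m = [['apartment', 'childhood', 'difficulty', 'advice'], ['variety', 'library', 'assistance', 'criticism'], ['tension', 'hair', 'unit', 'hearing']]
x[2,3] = 'hall'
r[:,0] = ['depth', 'cell', 'thought']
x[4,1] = 'education'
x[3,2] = 'medicine'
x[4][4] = 'housing'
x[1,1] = 'love'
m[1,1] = 'library'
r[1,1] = 'method'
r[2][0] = 'thought'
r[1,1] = 'method'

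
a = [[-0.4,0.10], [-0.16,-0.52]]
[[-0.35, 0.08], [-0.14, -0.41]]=a @ [[0.87, 0.01],  [0.01, 0.79]]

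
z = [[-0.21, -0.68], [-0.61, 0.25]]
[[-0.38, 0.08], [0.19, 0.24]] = z @ [[-0.08, -0.39], [0.58, 0.01]]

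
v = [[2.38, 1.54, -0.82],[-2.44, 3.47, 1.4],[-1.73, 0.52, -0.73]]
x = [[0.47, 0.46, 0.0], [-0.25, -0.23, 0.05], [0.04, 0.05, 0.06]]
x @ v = [[-0.00, 2.32, 0.26], [-0.12, -1.16, -0.15], [-0.13, 0.27, -0.01]]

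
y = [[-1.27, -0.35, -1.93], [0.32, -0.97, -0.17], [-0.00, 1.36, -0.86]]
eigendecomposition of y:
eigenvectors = [[0.91+0.00j, (0.82+0j), (0.82-0j)], [-0.25+0.00j, 0.17-0.28j, 0.17+0.28j], [0.34+0.00j, (-0.31-0.34j), (-0.31+0.34j)]]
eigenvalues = [(-1.89+0j), (-0.61+0.92j), (-0.61-0.92j)]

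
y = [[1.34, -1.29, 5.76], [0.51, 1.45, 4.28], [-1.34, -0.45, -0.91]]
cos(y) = [[8.40, 5.46, 2.34], [3.73, 3.08, -4.80], [0.77, -1.27, 10.47]]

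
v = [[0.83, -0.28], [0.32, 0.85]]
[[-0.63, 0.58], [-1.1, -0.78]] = v @ [[-1.06, 0.35], [-0.9, -1.05]]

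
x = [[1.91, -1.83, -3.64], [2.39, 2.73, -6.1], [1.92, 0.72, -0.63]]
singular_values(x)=[8.0, 2.98, 1.53]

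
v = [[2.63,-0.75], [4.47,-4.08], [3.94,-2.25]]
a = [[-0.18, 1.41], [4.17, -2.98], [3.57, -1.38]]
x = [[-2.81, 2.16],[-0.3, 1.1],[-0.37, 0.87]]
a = v + x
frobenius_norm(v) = 8.04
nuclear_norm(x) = 4.54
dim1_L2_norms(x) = [3.54, 1.14, 0.95]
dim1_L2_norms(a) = [1.42, 5.13, 3.83]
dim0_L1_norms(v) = [11.04, 7.08]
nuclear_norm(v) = 9.20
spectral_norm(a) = 6.41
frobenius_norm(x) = 3.84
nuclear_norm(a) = 7.76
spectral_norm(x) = 3.76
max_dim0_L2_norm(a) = 5.49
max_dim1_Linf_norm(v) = 4.47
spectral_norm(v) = 7.94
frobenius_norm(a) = 6.55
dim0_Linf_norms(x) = [2.81, 2.16]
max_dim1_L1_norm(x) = 4.97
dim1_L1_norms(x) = [4.97, 1.4, 1.24]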